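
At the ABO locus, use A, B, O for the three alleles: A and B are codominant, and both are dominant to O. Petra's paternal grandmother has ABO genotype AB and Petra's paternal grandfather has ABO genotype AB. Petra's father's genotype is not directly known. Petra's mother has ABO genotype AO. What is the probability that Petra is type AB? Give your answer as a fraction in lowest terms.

Petra's father's ABO genotype from AB × AB: 1/4 AA, 1/2 AB, 1/4 BB.
Crossing each possibility with the mother AO and summing P(type AB): 1/4·0 + 1/2·1/4 + 1/4·1/2 = 1/4.

1/4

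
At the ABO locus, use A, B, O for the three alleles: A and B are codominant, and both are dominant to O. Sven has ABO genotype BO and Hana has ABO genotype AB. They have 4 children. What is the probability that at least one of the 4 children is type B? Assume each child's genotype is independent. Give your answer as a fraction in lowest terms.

15/16

ABO cross BO × AB → 1/4 A, 1/2 B, 1/4 AB.
So P(type B) = 1/2 per child.
P(none) = (1/2)^4 = 1/16; P(at least one) = 1 − 1/16 = 15/16.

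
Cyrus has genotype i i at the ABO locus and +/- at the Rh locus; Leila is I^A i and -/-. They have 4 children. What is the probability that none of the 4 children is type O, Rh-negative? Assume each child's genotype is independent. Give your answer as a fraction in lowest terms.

ABO cross i i × I^A i → 1/2 O, 1/2 A.
Rh cross +/- × -/- → 1/2 Rh+, 1/2 Rh-; so P(type O, Rh-negative) = 1/2 × 1/2 = 1/4 per child.
P(not type O, Rh-negative) = 3/4 for one child; (3/4)^4 = 81/256.

81/256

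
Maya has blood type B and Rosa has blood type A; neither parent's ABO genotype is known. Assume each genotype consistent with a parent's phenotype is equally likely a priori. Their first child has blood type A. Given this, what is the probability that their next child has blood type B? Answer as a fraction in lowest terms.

Possible genotypes: Maya ∈ {BB, BO}; Rosa ∈ {AA, AO}.
Weight each parental genotype pair by prior × P(type-A child):
  BO × AA: posterior weight 2/3; P(next child type B) = 0.
  BO × AO: posterior weight 1/3; P(next child type B) = 1/4.
Weighted sum = 1/12.

1/12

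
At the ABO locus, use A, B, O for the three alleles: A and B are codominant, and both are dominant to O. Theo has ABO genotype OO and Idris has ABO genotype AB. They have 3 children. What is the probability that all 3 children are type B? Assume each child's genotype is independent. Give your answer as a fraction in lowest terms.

ABO cross OO × AB → 1/2 A, 1/2 B.
So P(type B) = 1/2 per child.
All 3 independent: (1/2)^3 = 1/8.

1/8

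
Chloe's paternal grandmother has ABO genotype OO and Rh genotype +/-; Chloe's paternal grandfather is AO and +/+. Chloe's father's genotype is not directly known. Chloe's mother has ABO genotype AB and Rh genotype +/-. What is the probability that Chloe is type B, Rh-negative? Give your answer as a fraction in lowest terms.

Chloe's father's ABO genotype from OO × AO: 1/2 AO, 1/2 OO.
Crossing each possibility with the mother AB and summing P(type B): 1/2·1/4 + 1/2·1/2 = 3/8.
Similarly for Rh via the father's Rh distribution: P(Rh-) = 1/8.
Independent loci: 3/8 × 1/8 = 3/64.

3/64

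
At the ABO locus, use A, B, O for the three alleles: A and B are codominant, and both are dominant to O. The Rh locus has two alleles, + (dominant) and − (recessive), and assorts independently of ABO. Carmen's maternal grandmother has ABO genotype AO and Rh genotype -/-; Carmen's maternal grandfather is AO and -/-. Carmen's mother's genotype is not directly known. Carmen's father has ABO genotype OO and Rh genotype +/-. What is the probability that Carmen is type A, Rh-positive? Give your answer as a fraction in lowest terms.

1/4

Carmen's mother's ABO genotype from AO × AO: 1/4 AA, 1/2 AO, 1/4 OO.
Crossing each possibility with the father OO and summing P(type A): 1/4·1 + 1/2·1/2 + 1/4·0 = 1/2.
Similarly for Rh via the mother's Rh distribution: P(Rh+) = 1/2.
Independent loci: 1/2 × 1/2 = 1/4.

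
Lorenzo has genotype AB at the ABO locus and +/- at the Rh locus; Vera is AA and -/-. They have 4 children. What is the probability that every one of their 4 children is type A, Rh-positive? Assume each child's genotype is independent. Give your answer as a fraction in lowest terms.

1/256

ABO cross AB × AA → 1/2 A, 1/2 AB.
Rh cross +/- × -/- → 1/2 Rh+, 1/2 Rh-; so P(type A, Rh-positive) = 1/2 × 1/2 = 1/4 per child.
All 4 independent: (1/4)^4 = 1/256.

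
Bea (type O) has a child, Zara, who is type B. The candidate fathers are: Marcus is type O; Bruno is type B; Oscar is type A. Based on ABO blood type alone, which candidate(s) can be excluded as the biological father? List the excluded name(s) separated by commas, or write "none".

Marcus, Oscar

A candidate is excluded only if no genotype consistent with his phenotype could produce a type B child with a type O mother.
Marcus (type O): no genotype consistent with that phenotype can produce a type-B child with a type-O mother.
Oscar (type A): no genotype consistent with that phenotype can produce a type-B child with a type-O mother.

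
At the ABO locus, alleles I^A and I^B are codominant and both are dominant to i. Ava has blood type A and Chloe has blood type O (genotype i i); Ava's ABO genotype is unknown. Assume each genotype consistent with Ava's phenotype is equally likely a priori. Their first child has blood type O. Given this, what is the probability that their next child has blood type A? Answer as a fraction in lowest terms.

1/2

Possible genotypes: Ava ∈ {I^A I^A, I^A i}; Chloe ∈ {i i}.
Weight each parental genotype pair by prior × P(type-O child):
  I^A i × i i: posterior weight 1; P(next child type A) = 1/2.
Weighted sum = 1/2.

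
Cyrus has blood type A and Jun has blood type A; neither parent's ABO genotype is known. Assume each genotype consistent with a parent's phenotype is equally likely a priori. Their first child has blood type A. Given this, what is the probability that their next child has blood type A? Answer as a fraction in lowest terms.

19/20

Possible genotypes: Cyrus ∈ {AA, AO}; Jun ∈ {AA, AO}.
Weight each parental genotype pair by prior × P(type-A child):
  AA × AA: posterior weight 4/15; P(next child type A) = 1.
  AA × AO: posterior weight 4/15; P(next child type A) = 1.
  AO × AA: posterior weight 4/15; P(next child type A) = 1.
  AO × AO: posterior weight 1/5; P(next child type A) = 3/4.
Weighted sum = 19/20.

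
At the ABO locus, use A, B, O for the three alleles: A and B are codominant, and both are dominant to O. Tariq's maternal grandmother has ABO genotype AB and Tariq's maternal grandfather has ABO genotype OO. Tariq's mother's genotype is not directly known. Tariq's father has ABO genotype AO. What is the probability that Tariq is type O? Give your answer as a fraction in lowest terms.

Tariq's mother's ABO genotype from AB × OO: 1/2 AO, 1/2 BO.
Crossing each possibility with the father AO and summing P(type O): 1/2·1/4 + 1/2·1/4 = 1/4.

1/4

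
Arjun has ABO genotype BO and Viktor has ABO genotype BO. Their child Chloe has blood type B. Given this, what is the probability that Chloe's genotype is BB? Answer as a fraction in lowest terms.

1/3

Cross BO × BO → 1/4 BB, 1/2 BO, 1/4 OO.
Type-B genotypes among offspring: BB (1/4), BO (1/2); total 3/4.
P(BB | type B) = (1/4) / (3/4) = 1/3.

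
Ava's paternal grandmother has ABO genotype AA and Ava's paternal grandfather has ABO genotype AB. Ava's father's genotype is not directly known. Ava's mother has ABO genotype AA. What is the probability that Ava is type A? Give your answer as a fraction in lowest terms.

3/4

Ava's father's ABO genotype from AA × AB: 1/2 AA, 1/2 AB.
Crossing each possibility with the mother AA and summing P(type A): 1/2·1 + 1/2·1/2 = 3/4.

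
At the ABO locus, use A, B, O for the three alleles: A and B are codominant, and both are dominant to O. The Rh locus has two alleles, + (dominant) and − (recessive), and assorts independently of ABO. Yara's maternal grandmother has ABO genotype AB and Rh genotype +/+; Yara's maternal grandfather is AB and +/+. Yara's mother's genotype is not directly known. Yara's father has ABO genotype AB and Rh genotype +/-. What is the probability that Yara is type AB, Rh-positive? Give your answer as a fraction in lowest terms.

Yara's mother's ABO genotype from AB × AB: 1/4 AA, 1/2 AB, 1/4 BB.
Crossing each possibility with the father AB and summing P(type AB): 1/4·1/2 + 1/2·1/2 + 1/4·1/2 = 1/2.
Similarly for Rh via the mother's Rh distribution: P(Rh+) = 1.
Independent loci: 1/2 × 1 = 1/2.

1/2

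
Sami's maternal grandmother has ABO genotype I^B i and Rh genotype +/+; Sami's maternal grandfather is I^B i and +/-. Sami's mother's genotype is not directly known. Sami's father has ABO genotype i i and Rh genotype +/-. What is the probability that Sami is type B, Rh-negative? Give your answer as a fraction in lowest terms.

1/16

Sami's mother's ABO genotype from I^B i × I^B i: 1/4 I^B I^B, 1/2 I^B i, 1/4 i i.
Crossing each possibility with the father i i and summing P(type B): 1/4·1 + 1/2·1/2 + 1/4·0 = 1/2.
Similarly for Rh via the mother's Rh distribution: P(Rh-) = 1/8.
Independent loci: 1/2 × 1/8 = 1/16.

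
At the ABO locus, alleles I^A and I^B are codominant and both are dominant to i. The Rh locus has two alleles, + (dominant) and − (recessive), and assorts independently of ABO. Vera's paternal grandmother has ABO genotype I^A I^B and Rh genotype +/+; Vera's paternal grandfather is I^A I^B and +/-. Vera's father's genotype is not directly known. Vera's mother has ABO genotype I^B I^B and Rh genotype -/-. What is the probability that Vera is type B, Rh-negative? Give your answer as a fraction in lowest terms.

1/8

Vera's father's ABO genotype from I^A I^B × I^A I^B: 1/4 I^A I^A, 1/2 I^A I^B, 1/4 I^B I^B.
Crossing each possibility with the mother I^B I^B and summing P(type B): 1/4·0 + 1/2·1/2 + 1/4·1 = 1/2.
Similarly for Rh via the father's Rh distribution: P(Rh-) = 1/4.
Independent loci: 1/2 × 1/4 = 1/8.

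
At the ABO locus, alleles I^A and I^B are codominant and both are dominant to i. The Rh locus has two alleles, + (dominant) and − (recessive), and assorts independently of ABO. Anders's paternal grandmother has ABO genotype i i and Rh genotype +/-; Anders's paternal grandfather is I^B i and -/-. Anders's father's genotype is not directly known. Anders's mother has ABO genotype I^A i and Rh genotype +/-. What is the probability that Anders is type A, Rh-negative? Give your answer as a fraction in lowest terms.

9/64

Anders's father's ABO genotype from i i × I^B i: 1/2 I^B i, 1/2 i i.
Crossing each possibility with the mother I^A i and summing P(type A): 1/2·1/4 + 1/2·1/2 = 3/8.
Similarly for Rh via the father's Rh distribution: P(Rh-) = 3/8.
Independent loci: 3/8 × 3/8 = 9/64.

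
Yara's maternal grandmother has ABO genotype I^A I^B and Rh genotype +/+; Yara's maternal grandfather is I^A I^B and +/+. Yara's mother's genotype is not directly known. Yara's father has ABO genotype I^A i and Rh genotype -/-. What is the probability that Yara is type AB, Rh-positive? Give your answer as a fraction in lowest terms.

1/4

Yara's mother's ABO genotype from I^A I^B × I^A I^B: 1/4 I^A I^A, 1/2 I^A I^B, 1/4 I^B I^B.
Crossing each possibility with the father I^A i and summing P(type AB): 1/4·0 + 1/2·1/4 + 1/4·1/2 = 1/4.
Similarly for Rh via the mother's Rh distribution: P(Rh+) = 1.
Independent loci: 1/4 × 1 = 1/4.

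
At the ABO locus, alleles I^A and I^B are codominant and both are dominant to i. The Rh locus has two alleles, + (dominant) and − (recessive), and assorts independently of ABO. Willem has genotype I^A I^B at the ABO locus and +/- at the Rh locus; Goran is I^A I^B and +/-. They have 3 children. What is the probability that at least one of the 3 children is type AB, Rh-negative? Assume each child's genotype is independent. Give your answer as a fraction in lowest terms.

ABO cross I^A I^B × I^A I^B → 1/4 A, 1/4 B, 1/2 AB.
Rh cross +/- × +/- → 3/4 Rh+, 1/4 Rh-; so P(type AB, Rh-negative) = 1/2 × 1/4 = 1/8 per child.
P(none) = (7/8)^3 = 343/512; P(at least one) = 1 − 343/512 = 169/512.

169/512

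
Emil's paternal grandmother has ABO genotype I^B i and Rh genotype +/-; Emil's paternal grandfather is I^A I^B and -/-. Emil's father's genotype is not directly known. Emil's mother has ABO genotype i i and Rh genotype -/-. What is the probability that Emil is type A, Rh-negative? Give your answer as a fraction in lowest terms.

3/16

Emil's father's ABO genotype from I^B i × I^A I^B: 1/4 I^A I^B, 1/4 I^A i, 1/4 I^B I^B, 1/4 I^B i.
Crossing each possibility with the mother i i and summing P(type A): 1/4·1/2 + 1/4·1/2 + 1/4·0 + 1/4·0 = 1/4.
Similarly for Rh via the father's Rh distribution: P(Rh-) = 3/4.
Independent loci: 1/4 × 3/4 = 3/16.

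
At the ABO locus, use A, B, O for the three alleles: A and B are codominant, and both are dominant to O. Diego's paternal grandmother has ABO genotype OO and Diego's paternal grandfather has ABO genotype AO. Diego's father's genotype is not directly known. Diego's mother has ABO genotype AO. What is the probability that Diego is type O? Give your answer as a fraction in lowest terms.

Diego's father's ABO genotype from OO × AO: 1/2 AO, 1/2 OO.
Crossing each possibility with the mother AO and summing P(type O): 1/2·1/4 + 1/2·1/2 = 3/8.

3/8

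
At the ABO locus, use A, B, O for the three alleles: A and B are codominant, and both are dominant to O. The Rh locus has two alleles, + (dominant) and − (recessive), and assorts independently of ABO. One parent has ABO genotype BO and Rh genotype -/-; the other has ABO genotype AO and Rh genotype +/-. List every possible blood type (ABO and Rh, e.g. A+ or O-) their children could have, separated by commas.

O+, O-, A+, A-, B+, B-, AB+, AB-

Gametes from BO × AO give offspring ABO genotypes AB, AO, BO, OO, i.e. phenotypes O, A, B, AB.
Rh cross -/- × +/- → phenotypes Rh+, Rh-.
Combining independently: O+, O-, A+, A-, B+, B-, AB+, AB-.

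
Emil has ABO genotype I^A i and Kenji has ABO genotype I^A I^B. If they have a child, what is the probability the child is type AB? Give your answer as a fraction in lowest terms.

1/4

ABO cross I^A i × I^A I^B → offspring phenotypes: 1/2 A, 1/4 B, 1/4 AB.
So P(type AB) = 1/4.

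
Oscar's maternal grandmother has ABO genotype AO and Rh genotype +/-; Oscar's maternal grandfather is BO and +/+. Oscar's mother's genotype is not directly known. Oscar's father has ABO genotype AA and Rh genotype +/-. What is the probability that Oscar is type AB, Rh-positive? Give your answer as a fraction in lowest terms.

7/32

Oscar's mother's ABO genotype from AO × BO: 1/4 AB, 1/4 AO, 1/4 BO, 1/4 OO.
Crossing each possibility with the father AA and summing P(type AB): 1/4·1/2 + 1/4·0 + 1/4·1/2 + 1/4·0 = 1/4.
Similarly for Rh via the mother's Rh distribution: P(Rh+) = 7/8.
Independent loci: 1/4 × 7/8 = 7/32.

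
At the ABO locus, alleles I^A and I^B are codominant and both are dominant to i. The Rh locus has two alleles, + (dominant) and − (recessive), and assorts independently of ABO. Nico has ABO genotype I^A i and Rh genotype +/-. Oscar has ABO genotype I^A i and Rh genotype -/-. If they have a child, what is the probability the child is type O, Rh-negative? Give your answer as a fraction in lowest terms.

ABO cross I^A i × I^A i → offspring phenotypes: 1/4 O, 3/4 A.
Rh cross +/- × -/- → 1/2 Rh+, 1/2 Rh-.
Independent loci: P(type O, Rh-negative) = 1/4 × 1/2 = 1/8.

1/8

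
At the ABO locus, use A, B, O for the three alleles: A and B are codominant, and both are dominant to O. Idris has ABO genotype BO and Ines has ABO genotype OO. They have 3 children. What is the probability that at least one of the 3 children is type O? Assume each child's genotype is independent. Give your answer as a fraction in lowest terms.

7/8

ABO cross BO × OO → 1/2 O, 1/2 B.
So P(type O) = 1/2 per child.
P(none) = (1/2)^3 = 1/8; P(at least one) = 1 − 1/8 = 7/8.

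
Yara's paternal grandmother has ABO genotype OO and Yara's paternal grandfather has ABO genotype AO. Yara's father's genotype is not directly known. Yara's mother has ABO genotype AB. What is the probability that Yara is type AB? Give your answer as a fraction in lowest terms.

1/8

Yara's father's ABO genotype from OO × AO: 1/2 AO, 1/2 OO.
Crossing each possibility with the mother AB and summing P(type AB): 1/2·1/4 + 1/2·0 = 1/8.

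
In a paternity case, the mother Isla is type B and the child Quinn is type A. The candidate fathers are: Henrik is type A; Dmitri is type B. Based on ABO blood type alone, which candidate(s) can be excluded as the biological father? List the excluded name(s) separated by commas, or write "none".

Dmitri

A candidate is excluded only if no genotype consistent with his phenotype could produce a type A child with a type B mother.
Dmitri (type B): no genotype consistent with that phenotype can produce a type-A child with a type-B mother.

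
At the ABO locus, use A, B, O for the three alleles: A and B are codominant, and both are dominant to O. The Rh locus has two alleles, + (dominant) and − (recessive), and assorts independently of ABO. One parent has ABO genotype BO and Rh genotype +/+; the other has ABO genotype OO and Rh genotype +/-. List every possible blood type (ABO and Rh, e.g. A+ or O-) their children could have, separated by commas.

O+, B+

Gametes from BO × OO give offspring ABO genotypes BO, OO, i.e. phenotypes O, B.
Rh cross +/+ × +/- → phenotypes Rh+.
Combining independently: O+, B+.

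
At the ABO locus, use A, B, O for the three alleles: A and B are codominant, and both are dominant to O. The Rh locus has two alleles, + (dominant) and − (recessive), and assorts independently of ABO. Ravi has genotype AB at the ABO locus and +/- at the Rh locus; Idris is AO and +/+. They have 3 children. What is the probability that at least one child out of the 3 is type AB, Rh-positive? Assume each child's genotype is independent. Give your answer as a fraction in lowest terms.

ABO cross AB × AO → 1/2 A, 1/4 B, 1/4 AB.
Rh cross +/- × +/+ → 1 Rh+; so P(type AB, Rh-positive) = 1/4 × 1 = 1/4 per child.
P(none) = (3/4)^3 = 27/64; P(at least one) = 1 − 27/64 = 37/64.

37/64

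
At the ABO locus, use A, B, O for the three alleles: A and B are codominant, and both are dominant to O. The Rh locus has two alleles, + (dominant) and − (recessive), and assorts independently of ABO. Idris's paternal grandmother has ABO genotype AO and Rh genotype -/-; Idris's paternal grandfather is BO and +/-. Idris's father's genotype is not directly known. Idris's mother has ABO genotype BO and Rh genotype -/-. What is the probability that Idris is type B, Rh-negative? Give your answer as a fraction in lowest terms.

3/8

Idris's father's ABO genotype from AO × BO: 1/4 AB, 1/4 AO, 1/4 BO, 1/4 OO.
Crossing each possibility with the mother BO and summing P(type B): 1/4·1/2 + 1/4·1/4 + 1/4·3/4 + 1/4·1/2 = 1/2.
Similarly for Rh via the father's Rh distribution: P(Rh-) = 3/4.
Independent loci: 1/2 × 3/4 = 3/8.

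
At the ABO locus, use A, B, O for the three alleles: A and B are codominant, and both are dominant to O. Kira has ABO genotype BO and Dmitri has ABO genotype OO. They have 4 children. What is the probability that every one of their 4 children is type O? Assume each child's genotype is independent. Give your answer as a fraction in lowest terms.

ABO cross BO × OO → 1/2 O, 1/2 B.
So P(type O) = 1/2 per child.
All 4 independent: (1/2)^4 = 1/16.

1/16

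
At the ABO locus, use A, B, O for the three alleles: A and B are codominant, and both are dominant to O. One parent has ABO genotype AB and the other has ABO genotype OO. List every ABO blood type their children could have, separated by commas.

A, B

Gametes from AB × OO give offspring ABO genotypes AO, BO, i.e. phenotypes A, B.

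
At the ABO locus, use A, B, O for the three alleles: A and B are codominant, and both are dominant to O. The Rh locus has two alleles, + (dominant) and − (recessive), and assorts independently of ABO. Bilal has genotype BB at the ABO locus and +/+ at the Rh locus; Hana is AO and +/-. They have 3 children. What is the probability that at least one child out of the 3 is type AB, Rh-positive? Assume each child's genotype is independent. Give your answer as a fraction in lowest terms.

ABO cross BB × AO → 1/2 B, 1/2 AB.
Rh cross +/+ × +/- → 1 Rh+; so P(type AB, Rh-positive) = 1/2 × 1 = 1/2 per child.
P(none) = (1/2)^3 = 1/8; P(at least one) = 1 − 1/8 = 7/8.

7/8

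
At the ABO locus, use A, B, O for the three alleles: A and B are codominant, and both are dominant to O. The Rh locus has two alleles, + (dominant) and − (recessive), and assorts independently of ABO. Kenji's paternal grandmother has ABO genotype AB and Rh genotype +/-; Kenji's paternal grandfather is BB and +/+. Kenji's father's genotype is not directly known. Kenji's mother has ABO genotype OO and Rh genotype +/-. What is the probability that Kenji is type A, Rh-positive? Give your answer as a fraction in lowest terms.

7/32

Kenji's father's ABO genotype from AB × BB: 1/2 AB, 1/2 BB.
Crossing each possibility with the mother OO and summing P(type A): 1/2·1/2 + 1/2·0 = 1/4.
Similarly for Rh via the father's Rh distribution: P(Rh+) = 7/8.
Independent loci: 1/4 × 7/8 = 7/32.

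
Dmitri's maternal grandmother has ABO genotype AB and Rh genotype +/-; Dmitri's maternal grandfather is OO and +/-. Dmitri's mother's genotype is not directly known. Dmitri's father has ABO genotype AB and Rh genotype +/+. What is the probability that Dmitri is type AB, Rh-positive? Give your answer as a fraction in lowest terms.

Dmitri's mother's ABO genotype from AB × OO: 1/2 AO, 1/2 BO.
Crossing each possibility with the father AB and summing P(type AB): 1/2·1/4 + 1/2·1/4 = 1/4.
Similarly for Rh via the mother's Rh distribution: P(Rh+) = 1.
Independent loci: 1/4 × 1 = 1/4.

1/4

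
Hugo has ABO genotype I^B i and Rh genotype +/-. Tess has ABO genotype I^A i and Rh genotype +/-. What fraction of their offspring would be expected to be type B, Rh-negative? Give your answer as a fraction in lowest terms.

ABO cross I^B i × I^A i → offspring phenotypes: 1/4 O, 1/4 A, 1/4 B, 1/4 AB.
Rh cross +/- × +/- → 3/4 Rh+, 1/4 Rh-.
Independent loci: P(type B, Rh-negative) = 1/4 × 1/4 = 1/16.

1/16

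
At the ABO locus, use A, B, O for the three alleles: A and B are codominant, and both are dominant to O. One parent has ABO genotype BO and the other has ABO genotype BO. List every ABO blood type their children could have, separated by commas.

O, B

Gametes from BO × BO give offspring ABO genotypes BB, BO, OO, i.e. phenotypes O, B.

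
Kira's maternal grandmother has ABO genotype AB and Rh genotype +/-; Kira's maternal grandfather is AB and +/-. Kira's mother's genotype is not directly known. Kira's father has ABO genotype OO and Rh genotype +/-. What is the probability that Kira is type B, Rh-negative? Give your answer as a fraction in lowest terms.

Kira's mother's ABO genotype from AB × AB: 1/4 AA, 1/2 AB, 1/4 BB.
Crossing each possibility with the father OO and summing P(type B): 1/4·0 + 1/2·1/2 + 1/4·1 = 1/2.
Similarly for Rh via the mother's Rh distribution: P(Rh-) = 1/4.
Independent loci: 1/2 × 1/4 = 1/8.

1/8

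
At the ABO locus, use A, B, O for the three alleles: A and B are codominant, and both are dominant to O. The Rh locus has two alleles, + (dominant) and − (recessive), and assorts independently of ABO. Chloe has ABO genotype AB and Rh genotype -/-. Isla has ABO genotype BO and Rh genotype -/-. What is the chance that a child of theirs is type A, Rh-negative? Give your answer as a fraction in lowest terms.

1/4

ABO cross AB × BO → offspring phenotypes: 1/4 A, 1/2 B, 1/4 AB.
Rh cross -/- × -/- → 1 Rh-.
Independent loci: P(type A, Rh-negative) = 1/4 × 1 = 1/4.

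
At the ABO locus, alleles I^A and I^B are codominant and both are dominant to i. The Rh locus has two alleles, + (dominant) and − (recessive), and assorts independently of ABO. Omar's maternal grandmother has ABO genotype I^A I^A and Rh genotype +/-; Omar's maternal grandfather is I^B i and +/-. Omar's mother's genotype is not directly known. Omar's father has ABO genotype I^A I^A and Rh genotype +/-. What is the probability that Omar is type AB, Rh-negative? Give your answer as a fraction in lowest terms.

Omar's mother's ABO genotype from I^A I^A × I^B i: 1/2 I^A I^B, 1/2 I^A i.
Crossing each possibility with the father I^A I^A and summing P(type AB): 1/2·1/2 + 1/2·0 = 1/4.
Similarly for Rh via the mother's Rh distribution: P(Rh-) = 1/4.
Independent loci: 1/4 × 1/4 = 1/16.

1/16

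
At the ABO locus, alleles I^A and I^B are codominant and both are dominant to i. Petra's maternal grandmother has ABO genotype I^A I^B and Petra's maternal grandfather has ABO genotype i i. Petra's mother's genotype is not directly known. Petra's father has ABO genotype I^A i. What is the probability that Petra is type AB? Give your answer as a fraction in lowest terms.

Petra's mother's ABO genotype from I^A I^B × i i: 1/2 I^A i, 1/2 I^B i.
Crossing each possibility with the father I^A i and summing P(type AB): 1/2·0 + 1/2·1/4 = 1/8.

1/8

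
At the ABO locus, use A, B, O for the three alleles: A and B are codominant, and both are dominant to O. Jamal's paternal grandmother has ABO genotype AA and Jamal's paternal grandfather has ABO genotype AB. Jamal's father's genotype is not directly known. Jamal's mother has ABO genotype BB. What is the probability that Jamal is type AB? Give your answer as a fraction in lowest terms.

3/4

Jamal's father's ABO genotype from AA × AB: 1/2 AA, 1/2 AB.
Crossing each possibility with the mother BB and summing P(type AB): 1/2·1 + 1/2·1/2 = 3/4.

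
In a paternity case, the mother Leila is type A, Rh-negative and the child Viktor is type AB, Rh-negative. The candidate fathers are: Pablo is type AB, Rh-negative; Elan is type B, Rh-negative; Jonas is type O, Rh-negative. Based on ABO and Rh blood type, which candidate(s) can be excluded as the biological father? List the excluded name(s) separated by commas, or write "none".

Jonas

A candidate is excluded only if no genotype consistent with his phenotype could produce a type AB, Rh-negative child with a type A, Rh-negative mother.
Jonas (type O, Rh-): no genotype consistent with that phenotype can produce a type-AB Rh- child with a type-A mother.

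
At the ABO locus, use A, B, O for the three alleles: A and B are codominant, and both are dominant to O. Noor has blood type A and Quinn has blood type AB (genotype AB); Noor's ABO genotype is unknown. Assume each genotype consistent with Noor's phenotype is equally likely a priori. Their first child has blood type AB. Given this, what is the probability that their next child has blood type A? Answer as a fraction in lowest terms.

Possible genotypes: Noor ∈ {AA, AO}; Quinn ∈ {AB}.
Weight each parental genotype pair by prior × P(type-AB child):
  AA × AB: posterior weight 2/3; P(next child type A) = 1/2.
  AO × AB: posterior weight 1/3; P(next child type A) = 1/2.
Weighted sum = 1/2.

1/2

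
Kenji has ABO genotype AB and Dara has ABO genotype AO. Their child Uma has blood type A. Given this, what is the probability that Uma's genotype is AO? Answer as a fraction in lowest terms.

1/2

Cross AB × AO → 1/4 AA, 1/4 AB, 1/4 AO, 1/4 BO.
Type-A genotypes among offspring: AA (1/4), AO (1/4); total 1/2.
P(AO | type A) = (1/4) / (1/2) = 1/2.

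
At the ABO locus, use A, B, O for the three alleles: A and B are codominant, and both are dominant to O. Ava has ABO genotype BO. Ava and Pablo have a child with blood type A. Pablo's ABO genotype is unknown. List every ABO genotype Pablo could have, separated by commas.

For each candidate genotype of Pablo, check whether crossing it with BO can produce every observed child phenotype.
  AA → possible child types {A, AB} ✓
  AB → possible child types {A, B, AB} ✓
  AO → possible child types {O, A, B, AB} ✓
  BB → possible child types {B} ✗
  BO → possible child types {O, B} ✗
  OO → possible child types {O, B} ✗

AA, AB, AO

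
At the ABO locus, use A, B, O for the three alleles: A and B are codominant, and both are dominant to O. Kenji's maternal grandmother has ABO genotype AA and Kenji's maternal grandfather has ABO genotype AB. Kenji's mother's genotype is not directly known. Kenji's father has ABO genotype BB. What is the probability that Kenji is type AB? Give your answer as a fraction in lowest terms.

Kenji's mother's ABO genotype from AA × AB: 1/2 AA, 1/2 AB.
Crossing each possibility with the father BB and summing P(type AB): 1/2·1 + 1/2·1/2 = 3/4.

3/4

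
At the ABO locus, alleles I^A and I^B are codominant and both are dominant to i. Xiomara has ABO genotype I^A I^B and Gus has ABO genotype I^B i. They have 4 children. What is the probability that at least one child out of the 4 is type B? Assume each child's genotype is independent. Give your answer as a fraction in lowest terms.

ABO cross I^A I^B × I^B i → 1/4 A, 1/2 B, 1/4 AB.
So P(type B) = 1/2 per child.
P(none) = (1/2)^4 = 1/16; P(at least one) = 1 − 1/16 = 15/16.

15/16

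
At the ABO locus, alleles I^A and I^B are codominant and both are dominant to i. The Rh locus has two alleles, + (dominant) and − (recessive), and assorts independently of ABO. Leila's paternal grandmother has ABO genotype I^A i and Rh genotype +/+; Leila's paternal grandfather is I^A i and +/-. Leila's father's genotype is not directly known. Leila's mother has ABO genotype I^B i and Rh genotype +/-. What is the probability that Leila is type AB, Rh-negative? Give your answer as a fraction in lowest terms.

Leila's father's ABO genotype from I^A i × I^A i: 1/4 I^A I^A, 1/2 I^A i, 1/4 i i.
Crossing each possibility with the mother I^B i and summing P(type AB): 1/4·1/2 + 1/2·1/4 + 1/4·0 = 1/4.
Similarly for Rh via the father's Rh distribution: P(Rh-) = 1/8.
Independent loci: 1/4 × 1/8 = 1/32.

1/32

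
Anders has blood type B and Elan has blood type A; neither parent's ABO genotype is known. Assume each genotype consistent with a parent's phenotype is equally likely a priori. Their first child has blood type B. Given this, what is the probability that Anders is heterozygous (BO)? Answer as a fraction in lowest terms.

1/3

Possible genotypes: Anders ∈ {BB, BO}; Elan ∈ {AA, AO}.
Weight each parental genotype pair by prior × P(type-B child):
  BB × AO: posterior weight 2/3.
  BO × AO: posterior weight 1/3.
Sum the posterior weight over pairs where Anders is BO: 1/3.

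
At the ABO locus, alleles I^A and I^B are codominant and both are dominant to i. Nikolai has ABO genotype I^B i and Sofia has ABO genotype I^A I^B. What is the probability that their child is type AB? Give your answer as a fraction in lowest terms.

1/4

ABO cross I^B i × I^A I^B → offspring phenotypes: 1/4 A, 1/2 B, 1/4 AB.
So P(type AB) = 1/4.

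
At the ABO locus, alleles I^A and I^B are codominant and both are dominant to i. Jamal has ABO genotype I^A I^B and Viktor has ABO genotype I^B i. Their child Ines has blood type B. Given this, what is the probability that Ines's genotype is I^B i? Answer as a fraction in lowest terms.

Cross I^A I^B × I^B i → 1/4 I^A I^B, 1/4 I^A i, 1/4 I^B I^B, 1/4 I^B i.
Type-B genotypes among offspring: I^B I^B (1/4), I^B i (1/4); total 1/2.
P(I^B i | type B) = (1/4) / (1/2) = 1/2.

1/2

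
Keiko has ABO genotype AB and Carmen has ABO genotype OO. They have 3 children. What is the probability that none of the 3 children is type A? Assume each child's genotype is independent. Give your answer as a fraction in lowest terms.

1/8

ABO cross AB × OO → 1/2 A, 1/2 B.
So P(type A) = 1/2 per child.
P(not type A) = 1/2 for one child; (1/2)^3 = 1/8.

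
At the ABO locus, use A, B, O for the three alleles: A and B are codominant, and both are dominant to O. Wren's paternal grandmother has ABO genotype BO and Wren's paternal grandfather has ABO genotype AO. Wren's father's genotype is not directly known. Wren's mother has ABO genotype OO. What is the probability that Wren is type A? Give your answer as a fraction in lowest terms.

Wren's father's ABO genotype from BO × AO: 1/4 AB, 1/4 AO, 1/4 BO, 1/4 OO.
Crossing each possibility with the mother OO and summing P(type A): 1/4·1/2 + 1/4·1/2 + 1/4·0 + 1/4·0 = 1/4.

1/4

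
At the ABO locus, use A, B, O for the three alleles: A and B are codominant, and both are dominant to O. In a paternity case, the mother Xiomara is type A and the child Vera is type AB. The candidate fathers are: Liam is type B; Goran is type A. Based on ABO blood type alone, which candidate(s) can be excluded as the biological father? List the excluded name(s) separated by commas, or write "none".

A candidate is excluded only if no genotype consistent with his phenotype could produce a type AB child with a type A mother.
Goran (type A): no genotype consistent with that phenotype can produce a type-AB child with a type-A mother.

Goran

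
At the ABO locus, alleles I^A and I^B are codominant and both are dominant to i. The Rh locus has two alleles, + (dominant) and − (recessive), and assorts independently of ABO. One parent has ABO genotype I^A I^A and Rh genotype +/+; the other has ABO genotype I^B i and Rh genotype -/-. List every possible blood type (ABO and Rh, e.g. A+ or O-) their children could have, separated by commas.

A+, AB+

Gametes from I^A I^A × I^B i give offspring ABO genotypes I^A I^B, I^A i, i.e. phenotypes A, AB.
Rh cross +/+ × -/- → phenotypes Rh+.
Combining independently: A+, AB+.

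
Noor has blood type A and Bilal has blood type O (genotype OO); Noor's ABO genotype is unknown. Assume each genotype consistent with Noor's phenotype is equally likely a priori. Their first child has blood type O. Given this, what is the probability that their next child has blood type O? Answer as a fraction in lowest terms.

Possible genotypes: Noor ∈ {AA, AO}; Bilal ∈ {OO}.
Weight each parental genotype pair by prior × P(type-O child):
  AO × OO: posterior weight 1; P(next child type O) = 1/2.
Weighted sum = 1/2.

1/2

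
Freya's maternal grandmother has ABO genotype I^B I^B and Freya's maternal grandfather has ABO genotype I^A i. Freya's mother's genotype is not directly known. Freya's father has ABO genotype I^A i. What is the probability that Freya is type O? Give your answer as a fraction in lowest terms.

Freya's mother's ABO genotype from I^B I^B × I^A i: 1/2 I^A I^B, 1/2 I^B i.
Crossing each possibility with the father I^A i and summing P(type O): 1/2·0 + 1/2·1/4 = 1/8.

1/8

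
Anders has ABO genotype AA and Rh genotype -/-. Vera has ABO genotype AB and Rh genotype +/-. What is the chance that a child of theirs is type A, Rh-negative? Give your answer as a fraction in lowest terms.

1/4

ABO cross AA × AB → offspring phenotypes: 1/2 A, 1/2 AB.
Rh cross -/- × +/- → 1/2 Rh+, 1/2 Rh-.
Independent loci: P(type A, Rh-negative) = 1/2 × 1/2 = 1/4.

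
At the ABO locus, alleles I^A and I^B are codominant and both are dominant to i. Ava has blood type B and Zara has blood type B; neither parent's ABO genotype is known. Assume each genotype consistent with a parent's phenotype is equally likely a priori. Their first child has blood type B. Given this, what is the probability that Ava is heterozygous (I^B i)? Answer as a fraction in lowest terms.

7/15

Possible genotypes: Ava ∈ {I^B I^B, I^B i}; Zara ∈ {I^B I^B, I^B i}.
Weight each parental genotype pair by prior × P(type-B child):
  I^B I^B × I^B I^B: posterior weight 4/15.
  I^B I^B × I^B i: posterior weight 4/15.
  I^B i × I^B I^B: posterior weight 4/15.
  I^B i × I^B i: posterior weight 1/5.
Sum the posterior weight over pairs where Ava is I^B i: 7/15.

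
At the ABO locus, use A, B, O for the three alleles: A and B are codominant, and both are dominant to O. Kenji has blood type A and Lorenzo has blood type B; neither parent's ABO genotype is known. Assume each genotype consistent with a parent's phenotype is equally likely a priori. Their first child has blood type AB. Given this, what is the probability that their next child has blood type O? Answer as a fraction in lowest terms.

1/36

Possible genotypes: Kenji ∈ {AA, AO}; Lorenzo ∈ {BB, BO}.
Weight each parental genotype pair by prior × P(type-AB child):
  AA × BB: posterior weight 4/9; P(next child type O) = 0.
  AA × BO: posterior weight 2/9; P(next child type O) = 0.
  AO × BB: posterior weight 2/9; P(next child type O) = 0.
  AO × BO: posterior weight 1/9; P(next child type O) = 1/4.
Weighted sum = 1/36.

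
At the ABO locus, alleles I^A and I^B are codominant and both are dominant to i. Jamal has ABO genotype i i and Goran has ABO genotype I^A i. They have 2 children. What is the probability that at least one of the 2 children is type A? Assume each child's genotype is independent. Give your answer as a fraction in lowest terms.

3/4

ABO cross i i × I^A i → 1/2 O, 1/2 A.
So P(type A) = 1/2 per child.
P(none) = (1/2)^2 = 1/4; P(at least one) = 1 − 1/4 = 3/4.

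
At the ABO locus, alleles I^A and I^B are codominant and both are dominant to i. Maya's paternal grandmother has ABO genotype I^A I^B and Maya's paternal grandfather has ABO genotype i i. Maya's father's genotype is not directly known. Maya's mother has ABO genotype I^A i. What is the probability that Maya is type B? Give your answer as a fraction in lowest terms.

1/8

Maya's father's ABO genotype from I^A I^B × i i: 1/2 I^A i, 1/2 I^B i.
Crossing each possibility with the mother I^A i and summing P(type B): 1/2·0 + 1/2·1/4 = 1/8.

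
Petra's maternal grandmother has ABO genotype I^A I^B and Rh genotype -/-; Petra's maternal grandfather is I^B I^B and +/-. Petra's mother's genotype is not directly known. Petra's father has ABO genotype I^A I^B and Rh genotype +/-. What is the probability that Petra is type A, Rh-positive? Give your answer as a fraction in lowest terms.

5/64

Petra's mother's ABO genotype from I^A I^B × I^B I^B: 1/2 I^A I^B, 1/2 I^B I^B.
Crossing each possibility with the father I^A I^B and summing P(type A): 1/2·1/4 + 1/2·0 = 1/8.
Similarly for Rh via the mother's Rh distribution: P(Rh+) = 5/8.
Independent loci: 1/8 × 5/8 = 5/64.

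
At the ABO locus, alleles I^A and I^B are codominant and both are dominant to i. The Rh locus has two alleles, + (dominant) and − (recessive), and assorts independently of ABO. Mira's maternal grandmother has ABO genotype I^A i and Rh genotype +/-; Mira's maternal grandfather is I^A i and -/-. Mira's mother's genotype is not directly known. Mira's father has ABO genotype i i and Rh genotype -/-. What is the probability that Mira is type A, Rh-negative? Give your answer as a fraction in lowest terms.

3/8

Mira's mother's ABO genotype from I^A i × I^A i: 1/4 I^A I^A, 1/2 I^A i, 1/4 i i.
Crossing each possibility with the father i i and summing P(type A): 1/4·1 + 1/2·1/2 + 1/4·0 = 1/2.
Similarly for Rh via the mother's Rh distribution: P(Rh-) = 3/4.
Independent loci: 1/2 × 3/4 = 3/8.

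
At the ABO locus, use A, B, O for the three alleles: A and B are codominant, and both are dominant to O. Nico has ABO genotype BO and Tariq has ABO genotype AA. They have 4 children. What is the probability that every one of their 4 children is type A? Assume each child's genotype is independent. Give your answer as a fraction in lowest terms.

ABO cross BO × AA → 1/2 A, 1/2 AB.
So P(type A) = 1/2 per child.
All 4 independent: (1/2)^4 = 1/16.

1/16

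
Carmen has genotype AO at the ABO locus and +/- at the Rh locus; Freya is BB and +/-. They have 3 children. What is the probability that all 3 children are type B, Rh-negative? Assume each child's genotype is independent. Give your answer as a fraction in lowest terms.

1/512

ABO cross AO × BB → 1/2 B, 1/2 AB.
Rh cross +/- × +/- → 3/4 Rh+, 1/4 Rh-; so P(type B, Rh-negative) = 1/2 × 1/4 = 1/8 per child.
All 3 independent: (1/8)^3 = 1/512.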